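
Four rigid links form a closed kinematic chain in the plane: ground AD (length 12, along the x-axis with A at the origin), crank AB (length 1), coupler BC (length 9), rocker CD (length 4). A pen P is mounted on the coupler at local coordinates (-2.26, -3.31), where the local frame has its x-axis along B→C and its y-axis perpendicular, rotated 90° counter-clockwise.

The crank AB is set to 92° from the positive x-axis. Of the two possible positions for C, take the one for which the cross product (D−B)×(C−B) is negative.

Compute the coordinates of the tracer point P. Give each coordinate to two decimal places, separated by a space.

A=(0,0), D=(12.00,0)
B = A + 1.00·(cos92°, sin92°) = (-0.0349, 0.9994)
|BD| = 12.0763
circle(B,9.00) ∩ circle(D,4.00): a=8.7294, h=2.1904
  candidates: C₊=(8.8458,2.4599) cross=26.452; C₋=(8.4833,-1.9059) cross=-26.452
  mode - wants cross < 0 → take C=(8.4833,-1.9059) (cross=-26.452)
ex = (C−B)/|BC| = (0.9465,-0.3228); ey = (0.3228,0.9465)
P = B + -2.26·ex + -3.31·ey = (-3.2424,-1.4038)

-3.24 -1.40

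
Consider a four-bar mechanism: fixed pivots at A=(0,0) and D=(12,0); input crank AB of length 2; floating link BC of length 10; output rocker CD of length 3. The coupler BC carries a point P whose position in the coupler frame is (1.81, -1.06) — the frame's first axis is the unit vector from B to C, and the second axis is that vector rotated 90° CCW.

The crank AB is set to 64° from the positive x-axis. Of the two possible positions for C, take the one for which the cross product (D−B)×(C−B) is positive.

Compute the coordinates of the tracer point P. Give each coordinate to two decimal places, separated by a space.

2.78 0.92

A=(0,0), D=(12.00,0)
B = A + 2.00·(cos64°, sin64°) = (0.8767, 1.7976)
|BD| = 11.2676
circle(B,10.00) ∩ circle(D,3.00): a=9.6719, h=2.5405
  candidates: C₊=(10.8301,2.7625) cross=28.625; C₋=(10.0195,-2.2534) cross=-28.625
  mode + wants cross > 0 → take C=(10.8301,2.7625) (cross=28.625)
ex = (C−B)/|BC| = (0.9953,0.0965); ey = (-0.0965,0.9953)
P = B + 1.81·ex + -1.06·ey = (2.7806,0.9172)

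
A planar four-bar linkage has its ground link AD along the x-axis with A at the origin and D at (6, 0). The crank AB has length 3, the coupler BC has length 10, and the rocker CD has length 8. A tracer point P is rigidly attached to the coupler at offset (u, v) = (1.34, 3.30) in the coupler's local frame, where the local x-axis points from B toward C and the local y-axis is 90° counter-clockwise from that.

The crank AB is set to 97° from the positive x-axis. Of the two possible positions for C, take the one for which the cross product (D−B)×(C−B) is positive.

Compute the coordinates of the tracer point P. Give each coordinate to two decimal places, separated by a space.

A=(0,0), D=(6.00,0)
B = A + 3.00·(cos97°, sin97°) = (-0.3656, 2.9776)
|BD| = 7.0276
circle(B,10.00) ∩ circle(D,8.00): a=6.0751, h=7.9431
  candidates: C₊=(8.5028,7.5984) cross=55.821; C₋=(1.7717,-6.7913) cross=-55.821
  mode + wants cross > 0 → take C=(8.5028,7.5984) (cross=55.821)
ex = (C−B)/|BC| = (0.8868,0.4621); ey = (-0.4621,0.8868)
P = B + 1.34·ex + 3.30·ey = (-0.7021,6.5234)

-0.70 6.52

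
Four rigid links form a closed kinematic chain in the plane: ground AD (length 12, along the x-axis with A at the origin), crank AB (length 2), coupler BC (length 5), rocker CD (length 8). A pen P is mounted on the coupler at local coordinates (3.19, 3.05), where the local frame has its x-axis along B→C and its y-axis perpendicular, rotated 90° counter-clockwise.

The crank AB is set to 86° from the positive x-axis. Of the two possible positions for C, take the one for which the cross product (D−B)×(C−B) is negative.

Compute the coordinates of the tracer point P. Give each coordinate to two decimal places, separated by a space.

4.53 2.43

A=(0,0), D=(12.00,0)
B = A + 2.00·(cos86°, sin86°) = (0.1395, 1.9951)
|BD| = 12.0271
circle(B,5.00) ∩ circle(D,8.00): a=4.3922, h=2.3892
  candidates: C₊=(4.8672,3.6226) cross=28.735; C₋=(4.0745,-1.0896) cross=-28.735
  mode - wants cross < 0 → take C=(4.0745,-1.0896) (cross=-28.735)
ex = (C−B)/|BC| = (0.7870,-0.6169); ey = (0.6169,0.7870)
P = B + 3.19·ex + 3.05·ey = (4.5317,2.4274)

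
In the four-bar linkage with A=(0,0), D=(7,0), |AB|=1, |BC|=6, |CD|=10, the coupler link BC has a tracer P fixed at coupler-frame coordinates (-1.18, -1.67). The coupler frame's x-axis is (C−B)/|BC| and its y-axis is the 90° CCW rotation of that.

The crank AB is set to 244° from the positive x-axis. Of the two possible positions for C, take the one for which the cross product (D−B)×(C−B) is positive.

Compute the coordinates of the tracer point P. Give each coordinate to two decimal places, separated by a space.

A=(0,0), D=(7.00,0)
B = A + 1.00·(cos244°, sin244°) = (-0.4384, -0.8988)
|BD| = 7.4925
circle(B,6.00) ∩ circle(D,10.00): a=-0.5247, h=5.9770
  candidates: C₊=(-1.6763,4.9721) cross=44.783; C₋=(-0.2423,-6.8956) cross=-44.783
  mode + wants cross > 0 → take C=(-1.6763,4.9721) (cross=44.783)
ex = (C−B)/|BC| = (-0.2063,0.9785); ey = (-0.9785,-0.2063)
P = B + -1.18·ex + -1.67·ey = (1.4392,-1.7089)

1.44 -1.71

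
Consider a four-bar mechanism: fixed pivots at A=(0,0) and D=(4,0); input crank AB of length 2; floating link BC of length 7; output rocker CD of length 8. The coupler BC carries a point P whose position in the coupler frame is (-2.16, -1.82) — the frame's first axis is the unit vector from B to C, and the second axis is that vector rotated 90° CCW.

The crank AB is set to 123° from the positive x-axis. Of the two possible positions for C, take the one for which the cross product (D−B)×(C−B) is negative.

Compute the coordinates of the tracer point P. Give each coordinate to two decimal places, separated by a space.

A=(0,0), D=(4.00,0)
B = A + 2.00·(cos123°, sin123°) = (-1.0893, 1.6773)
|BD| = 5.3586
circle(B,7.00) ∩ circle(D,8.00): a=1.2797, h=6.8820
  candidates: C₊=(2.2803,7.8130) cross=36.878; C₋=(-2.0282,-5.2594) cross=-36.878
  mode - wants cross < 0 → take C=(-2.0282,-5.2594) (cross=-36.878)
ex = (C−B)/|BC| = (-0.1341,-0.9910); ey = (0.9910,-0.1341)
P = B + -2.16·ex + -1.82·ey = (-2.6031,4.0619)

-2.60 4.06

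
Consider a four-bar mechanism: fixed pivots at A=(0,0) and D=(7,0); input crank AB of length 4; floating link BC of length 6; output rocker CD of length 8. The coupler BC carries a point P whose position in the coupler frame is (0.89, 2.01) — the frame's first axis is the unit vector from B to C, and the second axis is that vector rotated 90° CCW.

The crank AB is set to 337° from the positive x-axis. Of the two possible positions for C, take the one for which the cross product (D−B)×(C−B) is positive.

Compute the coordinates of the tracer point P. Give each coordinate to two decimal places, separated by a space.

A=(0,0), D=(7.00,0)
B = A + 4.00·(cos337°, sin337°) = (3.6820, -1.5629)
|BD| = 3.6677
circle(B,6.00) ∩ circle(D,8.00): a=-1.9833, h=5.6627
  candidates: C₊=(-0.5253,2.7147) cross=20.769; C₋=(4.3009,-7.5309) cross=-20.769
  mode + wants cross > 0 → take C=(-0.5253,2.7147) (cross=20.769)
ex = (C−B)/|BC| = (-0.7012,0.7129); ey = (-0.7129,-0.7012)
P = B + 0.89·ex + 2.01·ey = (1.6249,-2.3379)

1.62 -2.34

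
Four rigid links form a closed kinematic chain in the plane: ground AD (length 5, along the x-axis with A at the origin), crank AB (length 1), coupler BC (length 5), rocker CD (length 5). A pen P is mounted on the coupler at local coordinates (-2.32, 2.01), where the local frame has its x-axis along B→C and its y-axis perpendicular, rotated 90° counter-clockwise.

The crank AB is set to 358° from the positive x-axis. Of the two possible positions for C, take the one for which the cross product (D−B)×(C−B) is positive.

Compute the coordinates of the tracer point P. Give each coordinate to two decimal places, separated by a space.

-1.76 -1.38

A=(0,0), D=(5.00,0)
B = A + 1.00·(cos358°, sin358°) = (0.9994, -0.0349)
|BD| = 4.0008
circle(B,5.00) ∩ circle(D,5.00): a=2.0004, h=4.5824
  candidates: C₊=(2.9597,4.5648) cross=18.333; C₋=(3.0397,-4.5997) cross=-18.333
  mode + wants cross > 0 → take C=(2.9597,4.5648) (cross=18.333)
ex = (C−B)/|BC| = (0.3921,0.9199); ey = (-0.9199,0.3921)
P = B + -2.32·ex + 2.01·ey = (-1.7593,-1.3811)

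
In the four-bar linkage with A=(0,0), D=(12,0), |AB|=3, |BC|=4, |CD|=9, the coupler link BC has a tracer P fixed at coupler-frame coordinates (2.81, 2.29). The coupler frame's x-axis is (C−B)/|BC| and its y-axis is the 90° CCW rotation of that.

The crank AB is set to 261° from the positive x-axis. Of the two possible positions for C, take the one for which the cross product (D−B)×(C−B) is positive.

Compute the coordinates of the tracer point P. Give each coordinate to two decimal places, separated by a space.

0.94 0.37

A=(0,0), D=(12.00,0)
B = A + 3.00·(cos261°, sin261°) = (-0.4693, -2.9631)
|BD| = 12.8165
circle(B,4.00) ∩ circle(D,9.00): a=3.8725, h=1.0020
  candidates: C₊=(3.0666,-1.0930) cross=12.842; C₋=(3.5299,-3.0426) cross=-12.842
  mode + wants cross > 0 → take C=(3.0666,-1.0930) (cross=12.842)
ex = (C−B)/|BC| = (0.8840,0.4675); ey = (-0.4675,0.8840)
P = B + 2.81·ex + 2.29·ey = (0.9440,0.3750)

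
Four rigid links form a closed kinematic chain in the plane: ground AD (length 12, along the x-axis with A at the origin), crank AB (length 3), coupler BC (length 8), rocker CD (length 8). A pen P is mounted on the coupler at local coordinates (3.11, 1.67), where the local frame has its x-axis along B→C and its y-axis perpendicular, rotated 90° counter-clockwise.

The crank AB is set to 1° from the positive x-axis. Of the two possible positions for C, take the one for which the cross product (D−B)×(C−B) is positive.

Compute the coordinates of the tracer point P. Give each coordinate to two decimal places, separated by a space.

3.39 3.56

A=(0,0), D=(12.00,0)
B = A + 3.00·(cos1°, sin1°) = (2.9995, 0.0524)
|BD| = 9.0006
circle(B,8.00) ∩ circle(D,8.00): a=4.5003, h=6.6142
  candidates: C₊=(7.5382,6.6402) cross=59.532; C₋=(7.4613,-6.5879) cross=-59.532
  mode + wants cross > 0 → take C=(7.5382,6.6402) (cross=59.532)
ex = (C−B)/|BC| = (0.5673,0.8235); ey = (-0.8235,0.5673)
P = B + 3.11·ex + 1.67·ey = (3.3887,3.5609)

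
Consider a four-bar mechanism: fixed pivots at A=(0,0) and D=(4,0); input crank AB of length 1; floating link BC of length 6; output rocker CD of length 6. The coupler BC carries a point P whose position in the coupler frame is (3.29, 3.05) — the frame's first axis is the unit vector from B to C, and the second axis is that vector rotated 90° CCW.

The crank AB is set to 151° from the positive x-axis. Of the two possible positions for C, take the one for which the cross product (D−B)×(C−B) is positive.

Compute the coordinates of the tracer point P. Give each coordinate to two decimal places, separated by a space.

-1.89 4.86

A=(0,0), D=(4.00,0)
B = A + 1.00·(cos151°, sin151°) = (-0.8746, 0.4848)
|BD| = 4.8987
circle(B,6.00) ∩ circle(D,6.00): a=2.4493, h=5.4773
  candidates: C₊=(2.1048,5.6928) cross=26.831; C₋=(1.0206,-5.2080) cross=-26.831
  mode + wants cross > 0 → take C=(2.1048,5.6928) (cross=26.831)
ex = (C−B)/|BC| = (0.4966,0.8680); ey = (-0.8680,0.4966)
P = B + 3.29·ex + 3.05·ey = (-1.8883,4.8551)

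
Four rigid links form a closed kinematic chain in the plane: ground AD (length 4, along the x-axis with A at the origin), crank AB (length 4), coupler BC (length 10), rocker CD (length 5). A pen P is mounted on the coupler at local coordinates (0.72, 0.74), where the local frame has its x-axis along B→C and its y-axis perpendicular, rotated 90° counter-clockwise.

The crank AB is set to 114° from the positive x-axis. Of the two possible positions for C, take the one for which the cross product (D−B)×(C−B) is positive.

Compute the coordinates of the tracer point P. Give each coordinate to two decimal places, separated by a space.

-0.83 4.31

A=(0,0), D=(4.00,0)
B = A + 4.00·(cos114°, sin114°) = (-1.6269, 3.6542)
|BD| = 6.7094
circle(B,10.00) ∩ circle(D,5.00): a=8.9439, h=4.4729
  candidates: C₊=(8.3101,2.5343) cross=30.010; C₋=(3.4379,-4.9683) cross=-30.010
  mode + wants cross > 0 → take C=(8.3101,2.5343) (cross=30.010)
ex = (C−B)/|BC| = (0.9937,-0.1120); ey = (0.1120,0.9937)
P = B + 0.72·ex + 0.74·ey = (-0.8286,4.3089)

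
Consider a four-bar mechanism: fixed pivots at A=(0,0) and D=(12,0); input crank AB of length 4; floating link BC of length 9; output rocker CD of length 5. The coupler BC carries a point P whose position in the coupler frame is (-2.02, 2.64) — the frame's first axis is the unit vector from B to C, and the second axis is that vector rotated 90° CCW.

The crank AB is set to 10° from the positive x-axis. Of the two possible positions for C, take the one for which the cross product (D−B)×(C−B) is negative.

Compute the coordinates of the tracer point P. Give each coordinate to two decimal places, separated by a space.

A=(0,0), D=(12.00,0)
B = A + 4.00·(cos10°, sin10°) = (3.9392, 0.6946)
|BD| = 8.0906
circle(B,9.00) ∩ circle(D,5.00): a=7.5061, h=4.9657
  candidates: C₊=(11.8439,4.9976) cross=40.176; C₋=(10.9913,-4.8972) cross=-40.176
  mode - wants cross < 0 → take C=(10.9913,-4.8972) (cross=-40.176)
ex = (C−B)/|BC| = (0.7836,-0.6213); ey = (0.6213,0.7836)
P = B + -2.02·ex + 2.64·ey = (3.9967,4.0183)

4.00 4.02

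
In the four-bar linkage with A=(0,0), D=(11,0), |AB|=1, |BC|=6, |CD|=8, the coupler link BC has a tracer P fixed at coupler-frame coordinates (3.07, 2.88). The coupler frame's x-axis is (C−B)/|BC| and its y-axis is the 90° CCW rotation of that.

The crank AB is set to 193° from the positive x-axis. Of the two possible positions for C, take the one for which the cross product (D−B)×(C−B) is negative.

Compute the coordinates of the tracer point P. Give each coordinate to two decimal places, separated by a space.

3.20 0.34

A=(0,0), D=(11.00,0)
B = A + 1.00·(cos193°, sin193°) = (-0.9744, -0.2250)
|BD| = 11.9765
circle(B,6.00) ∩ circle(D,8.00): a=4.8193, h=3.5741
  candidates: C₊=(3.7769,3.4391) cross=42.806; C₋=(3.9112,-3.7079) cross=-42.806
  mode - wants cross < 0 → take C=(3.9112,-3.7079) (cross=-42.806)
ex = (C−B)/|BC| = (0.8143,-0.5805); ey = (0.5805,0.8143)
P = B + 3.07·ex + 2.88·ey = (3.1972,0.3380)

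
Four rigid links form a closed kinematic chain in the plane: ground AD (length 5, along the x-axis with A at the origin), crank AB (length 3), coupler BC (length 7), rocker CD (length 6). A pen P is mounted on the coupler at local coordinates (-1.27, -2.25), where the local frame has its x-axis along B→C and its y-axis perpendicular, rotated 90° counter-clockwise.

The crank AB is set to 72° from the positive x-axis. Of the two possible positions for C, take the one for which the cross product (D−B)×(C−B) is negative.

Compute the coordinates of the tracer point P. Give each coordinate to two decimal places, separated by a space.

A=(0,0), D=(5.00,0)
B = A + 3.00·(cos72°, sin72°) = (0.9271, 2.8532)
|BD| = 4.9729
circle(B,7.00) ∩ circle(D,6.00): a=3.7935, h=5.8830
  candidates: C₊=(7.4094,5.4950) cross=29.255; C₋=(0.6588,-4.1417) cross=-29.255
  mode - wants cross < 0 → take C=(0.6588,-4.1417) (cross=-29.255)
ex = (C−B)/|BC| = (-0.0383,-0.9993); ey = (0.9993,-0.0383)
P = B + -1.27·ex + -2.25·ey = (-1.2726,4.2085)

-1.27 4.21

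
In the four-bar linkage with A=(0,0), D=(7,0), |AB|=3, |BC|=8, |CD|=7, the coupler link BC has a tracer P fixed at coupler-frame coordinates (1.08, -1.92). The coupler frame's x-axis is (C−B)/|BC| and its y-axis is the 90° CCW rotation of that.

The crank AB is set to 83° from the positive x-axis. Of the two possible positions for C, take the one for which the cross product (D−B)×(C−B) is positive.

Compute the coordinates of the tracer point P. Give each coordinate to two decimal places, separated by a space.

A=(0,0), D=(7.00,0)
B = A + 3.00·(cos83°, sin83°) = (0.3656, 2.9776)
|BD| = 7.2720
circle(B,8.00) ∩ circle(D,7.00): a=4.6673, h=6.4974
  candidates: C₊=(7.2842,6.9942) cross=47.249; C₋=(1.9633,-4.8612) cross=-47.249
  mode + wants cross > 0 → take C=(7.2842,6.9942) (cross=47.249)
ex = (C−B)/|BC| = (0.8648,0.5021); ey = (-0.5021,0.8648)
P = B + 1.08·ex + -1.92·ey = (2.2636,1.8594)

2.26 1.86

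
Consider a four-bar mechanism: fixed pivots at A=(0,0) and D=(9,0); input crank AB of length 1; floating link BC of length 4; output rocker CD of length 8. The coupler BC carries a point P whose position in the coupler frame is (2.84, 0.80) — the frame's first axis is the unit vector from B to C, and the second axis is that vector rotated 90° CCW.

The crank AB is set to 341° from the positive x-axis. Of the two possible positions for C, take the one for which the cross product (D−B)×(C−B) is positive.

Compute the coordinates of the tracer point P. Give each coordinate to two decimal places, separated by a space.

0.80 2.62

A=(0,0), D=(9.00,0)
B = A + 1.00·(cos341°, sin341°) = (0.9455, -0.3256)
|BD| = 8.0611
circle(B,4.00) ∩ circle(D,8.00): a=1.0533, h=3.8588
  candidates: C₊=(1.8421,3.5727) cross=31.106; C₋=(2.1538,-4.1387) cross=-31.106
  mode + wants cross > 0 → take C=(1.8421,3.5727) (cross=31.106)
ex = (C−B)/|BC| = (0.2241,0.9746); ey = (-0.9746,0.2241)
P = B + 2.84·ex + 0.80·ey = (0.8024,2.6215)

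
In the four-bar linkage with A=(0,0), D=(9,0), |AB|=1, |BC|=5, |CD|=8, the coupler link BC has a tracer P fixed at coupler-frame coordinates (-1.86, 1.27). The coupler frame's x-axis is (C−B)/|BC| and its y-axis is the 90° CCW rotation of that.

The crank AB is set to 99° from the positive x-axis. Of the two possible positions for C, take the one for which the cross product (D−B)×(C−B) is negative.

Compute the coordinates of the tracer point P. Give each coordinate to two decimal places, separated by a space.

A=(0,0), D=(9.00,0)
B = A + 1.00·(cos99°, sin99°) = (-0.1564, 0.9877)
|BD| = 9.2096
circle(B,5.00) ∩ circle(D,8.00): a=2.4874, h=4.3374
  candidates: C₊=(2.7818,5.0333) cross=39.945; C₋=(1.8515,-3.5914) cross=-39.945
  mode - wants cross < 0 → take C=(1.8515,-3.5914) (cross=-39.945)
ex = (C−B)/|BC| = (0.4016,-0.9158); ey = (0.9158,0.4016)
P = B + -1.86·ex + 1.27·ey = (0.2597,3.2011)

0.26 3.20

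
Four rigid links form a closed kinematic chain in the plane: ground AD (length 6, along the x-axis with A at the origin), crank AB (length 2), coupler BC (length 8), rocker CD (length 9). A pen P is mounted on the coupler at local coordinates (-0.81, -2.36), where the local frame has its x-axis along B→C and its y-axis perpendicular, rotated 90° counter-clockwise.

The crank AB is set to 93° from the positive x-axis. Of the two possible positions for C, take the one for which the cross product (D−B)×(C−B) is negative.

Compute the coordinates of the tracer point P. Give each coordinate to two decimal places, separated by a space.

A=(0,0), D=(6.00,0)
B = A + 2.00·(cos93°, sin93°) = (-0.1047, 1.9973)
|BD| = 6.4231
circle(B,8.00) ∩ circle(D,9.00): a=1.8882, h=7.7740
  candidates: C₊=(4.1072,8.7987) cross=49.933; C₋=(-0.7274,-5.9785) cross=-49.933
  mode - wants cross < 0 → take C=(-0.7274,-5.9785) (cross=-49.933)
ex = (C−B)/|BC| = (-0.0778,-0.9970); ey = (0.9970,-0.0778)
P = B + -0.81·ex + -2.36·ey = (-2.3945,2.9885)

-2.39 2.99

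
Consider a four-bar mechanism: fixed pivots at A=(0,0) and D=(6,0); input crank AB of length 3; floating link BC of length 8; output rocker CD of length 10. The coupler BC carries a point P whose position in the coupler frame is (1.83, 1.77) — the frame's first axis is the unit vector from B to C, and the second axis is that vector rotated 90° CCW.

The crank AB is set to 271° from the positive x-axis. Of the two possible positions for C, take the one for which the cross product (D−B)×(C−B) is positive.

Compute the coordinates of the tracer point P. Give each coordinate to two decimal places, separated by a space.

A=(0,0), D=(6.00,0)
B = A + 3.00·(cos271°, sin271°) = (0.0524, -2.9995)
|BD| = 6.6612
circle(B,8.00) ∩ circle(D,10.00): a=0.6284, h=7.9753
  candidates: C₊=(-2.9778,4.4044) cross=53.125; C₋=(4.2047,-9.8375) cross=-53.125
  mode + wants cross > 0 → take C=(-2.9778,4.4044) (cross=53.125)
ex = (C−B)/|BC| = (-0.3788,0.9255); ey = (-0.9255,-0.3788)
P = B + 1.83·ex + 1.77·ey = (-2.2789,-1.9763)

-2.28 -1.98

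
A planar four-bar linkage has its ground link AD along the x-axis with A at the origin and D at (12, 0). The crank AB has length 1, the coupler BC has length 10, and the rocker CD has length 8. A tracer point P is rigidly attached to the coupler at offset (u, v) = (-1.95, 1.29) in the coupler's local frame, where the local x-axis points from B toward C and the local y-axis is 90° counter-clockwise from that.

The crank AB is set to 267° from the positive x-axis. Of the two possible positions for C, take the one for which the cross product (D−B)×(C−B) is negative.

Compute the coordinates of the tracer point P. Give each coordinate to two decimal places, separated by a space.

-0.86 1.20

A=(0,0), D=(12.00,0)
B = A + 1.00·(cos267°, sin267°) = (-0.0523, -0.9986)
|BD| = 12.0936
circle(B,10.00) ∩ circle(D,8.00): a=7.5352, h=6.5742
  candidates: C₊=(6.9143,6.1754) cross=79.507; C₋=(8.0000,-6.9282) cross=-79.507
  mode - wants cross < 0 → take C=(8.0000,-6.9282) (cross=-79.507)
ex = (C−B)/|BC| = (0.8052,-0.5930); ey = (0.5930,0.8052)
P = B + -1.95·ex + 1.29·ey = (-0.8576,1.1964)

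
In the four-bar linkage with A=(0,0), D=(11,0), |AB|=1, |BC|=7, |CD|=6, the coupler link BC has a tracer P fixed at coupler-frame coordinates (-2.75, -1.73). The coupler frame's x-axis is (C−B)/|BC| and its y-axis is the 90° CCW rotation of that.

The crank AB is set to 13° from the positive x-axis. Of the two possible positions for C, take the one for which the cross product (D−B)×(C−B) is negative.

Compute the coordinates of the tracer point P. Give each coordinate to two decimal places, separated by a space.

A=(0,0), D=(11.00,0)
B = A + 1.00·(cos13°, sin13°) = (0.9744, 0.2250)
|BD| = 10.0282
circle(B,7.00) ∩ circle(D,6.00): a=5.6623, h=4.1157
  candidates: C₊=(6.7275,4.2126) cross=41.273; C₋=(6.5429,-4.0167) cross=-41.273
  mode - wants cross < 0 → take C=(6.5429,-4.0167) (cross=-41.273)
ex = (C−B)/|BC| = (0.7955,-0.6060); ey = (0.6060,0.7955)
P = B + -2.75·ex + -1.73·ey = (-2.2616,0.5151)

-2.26 0.52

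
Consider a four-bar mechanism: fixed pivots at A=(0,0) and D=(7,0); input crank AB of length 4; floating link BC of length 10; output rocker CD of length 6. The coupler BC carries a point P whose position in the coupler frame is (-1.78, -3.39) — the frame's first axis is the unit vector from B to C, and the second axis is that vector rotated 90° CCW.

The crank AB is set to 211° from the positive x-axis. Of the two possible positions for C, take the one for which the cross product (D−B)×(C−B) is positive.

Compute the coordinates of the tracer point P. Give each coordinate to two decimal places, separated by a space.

-2.30 -5.72

A=(0,0), D=(7.00,0)
B = A + 4.00·(cos211°, sin211°) = (-3.4287, -2.0602)
|BD| = 10.6302
circle(B,10.00) ∩ circle(D,6.00): a=8.3254, h=5.5397
  candidates: C₊=(3.6653,4.9880) cross=58.888; C₋=(5.8125,-5.8813) cross=-58.888
  mode + wants cross > 0 → take C=(3.6653,4.9880) (cross=58.888)
ex = (C−B)/|BC| = (0.7094,0.7048); ey = (-0.7048,0.7094)
P = B + -1.78·ex + -3.39·ey = (-2.3021,-5.7196)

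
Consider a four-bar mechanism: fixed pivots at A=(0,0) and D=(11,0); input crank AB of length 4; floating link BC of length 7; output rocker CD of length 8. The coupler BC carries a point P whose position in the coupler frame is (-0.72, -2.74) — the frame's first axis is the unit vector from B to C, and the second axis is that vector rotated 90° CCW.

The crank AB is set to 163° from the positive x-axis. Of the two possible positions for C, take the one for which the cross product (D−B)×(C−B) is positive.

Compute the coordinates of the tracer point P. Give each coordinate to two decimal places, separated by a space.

-4.38 -1.61

A=(0,0), D=(11.00,0)
B = A + 4.00·(cos163°, sin163°) = (-3.8252, 1.1695)
|BD| = 14.8713
circle(B,7.00) ∩ circle(D,8.00): a=6.9313, h=0.9782
  candidates: C₊=(3.1616,1.5996) cross=14.548; C₋=(3.0077,-0.3508) cross=-14.548
  mode + wants cross > 0 → take C=(3.1616,1.5996) (cross=14.548)
ex = (C−B)/|BC| = (0.9981,0.0614); ey = (-0.0614,0.9981)
P = B + -0.72·ex + -2.74·ey = (-4.3755,-1.6096)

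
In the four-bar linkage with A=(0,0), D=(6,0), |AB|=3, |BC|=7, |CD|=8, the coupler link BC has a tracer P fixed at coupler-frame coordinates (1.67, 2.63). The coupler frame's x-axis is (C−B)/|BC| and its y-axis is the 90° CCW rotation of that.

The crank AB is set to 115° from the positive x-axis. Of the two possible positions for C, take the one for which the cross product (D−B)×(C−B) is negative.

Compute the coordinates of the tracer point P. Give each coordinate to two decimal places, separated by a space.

A=(0,0), D=(6.00,0)
B = A + 3.00·(cos115°, sin115°) = (-1.2679, 2.7189)
|BD| = 7.7598
circle(B,7.00) ∩ circle(D,8.00): a=2.9134, h=6.3649
  candidates: C₊=(3.6910,7.6595) cross=49.390; C₋=(-0.7694,-4.2633) cross=-49.390
  mode - wants cross < 0 → take C=(-0.7694,-4.2633) (cross=-49.390)
ex = (C−B)/|BC| = (0.0712,-0.9975); ey = (0.9975,0.0712)
P = B + 1.67·ex + 2.63·ey = (1.4744,1.2405)

1.47 1.24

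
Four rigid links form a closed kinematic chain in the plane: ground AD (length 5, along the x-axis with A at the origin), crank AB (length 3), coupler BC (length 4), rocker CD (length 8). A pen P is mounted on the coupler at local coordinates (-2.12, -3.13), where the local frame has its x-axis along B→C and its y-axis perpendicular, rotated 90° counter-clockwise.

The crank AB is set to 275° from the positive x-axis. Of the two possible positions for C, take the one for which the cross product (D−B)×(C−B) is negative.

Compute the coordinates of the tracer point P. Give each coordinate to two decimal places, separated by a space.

-3.20 -1.47

A=(0,0), D=(5.00,0)
B = A + 3.00·(cos275°, sin275°) = (0.2615, -2.9886)
|BD| = 5.6023
circle(B,4.00) ∩ circle(D,8.00): a=-1.4829, h=3.7150
  candidates: C₊=(-2.9746,-0.6374) cross=20.812; C₋=(0.9890,-6.9219) cross=-20.812
  mode - wants cross < 0 → take C=(0.9890,-6.9219) (cross=-20.812)
ex = (C−B)/|BC| = (0.1819,-0.9833); ey = (0.9833,0.1819)
P = B + -2.12·ex + -3.13·ey = (-3.2019,-1.4733)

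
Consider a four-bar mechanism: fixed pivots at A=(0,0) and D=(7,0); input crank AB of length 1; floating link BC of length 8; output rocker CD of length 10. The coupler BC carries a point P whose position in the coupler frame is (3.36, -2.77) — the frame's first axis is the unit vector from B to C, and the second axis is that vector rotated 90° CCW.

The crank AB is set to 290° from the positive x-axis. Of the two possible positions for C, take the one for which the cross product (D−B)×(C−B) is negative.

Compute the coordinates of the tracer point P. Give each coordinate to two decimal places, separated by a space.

A=(0,0), D=(7.00,0)
B = A + 1.00·(cos290°, sin290°) = (0.3420, -0.9397)
|BD| = 6.7240
circle(B,8.00) ∩ circle(D,10.00): a=0.6850, h=7.9706
  candidates: C₊=(-0.0936,7.0484) cross=53.594; C₋=(2.1342,-8.7364) cross=-53.594
  mode - wants cross < 0 → take C=(2.1342,-8.7364) (cross=-53.594)
ex = (C−B)/|BC| = (0.2240,-0.9746); ey = (0.9746,0.2240)
P = B + 3.36·ex + -2.77·ey = (-1.6049,-4.8348)

-1.60 -4.83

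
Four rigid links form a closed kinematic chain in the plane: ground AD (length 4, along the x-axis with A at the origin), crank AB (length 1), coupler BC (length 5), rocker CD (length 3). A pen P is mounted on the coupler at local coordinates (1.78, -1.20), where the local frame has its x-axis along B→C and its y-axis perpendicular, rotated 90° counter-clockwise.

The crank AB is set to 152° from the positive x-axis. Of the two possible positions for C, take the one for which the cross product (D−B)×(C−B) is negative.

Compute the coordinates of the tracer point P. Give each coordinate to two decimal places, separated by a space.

-0.32 -1.60

A=(0,0), D=(4.00,0)
B = A + 1.00·(cos152°, sin152°) = (-0.8829, 0.4695)
|BD| = 4.9055
circle(B,5.00) ∩ circle(D,3.00): a=4.0836, h=2.8852
  candidates: C₊=(3.4580,2.9506) cross=14.153; C₋=(2.9057,-2.7933) cross=-14.153
  mode - wants cross < 0 → take C=(2.9057,-2.7933) (cross=-14.153)
ex = (C−B)/|BC| = (0.7577,-0.6526); ey = (0.6526,0.7577)
P = B + 1.78·ex + -1.20·ey = (-0.3172,-1.6014)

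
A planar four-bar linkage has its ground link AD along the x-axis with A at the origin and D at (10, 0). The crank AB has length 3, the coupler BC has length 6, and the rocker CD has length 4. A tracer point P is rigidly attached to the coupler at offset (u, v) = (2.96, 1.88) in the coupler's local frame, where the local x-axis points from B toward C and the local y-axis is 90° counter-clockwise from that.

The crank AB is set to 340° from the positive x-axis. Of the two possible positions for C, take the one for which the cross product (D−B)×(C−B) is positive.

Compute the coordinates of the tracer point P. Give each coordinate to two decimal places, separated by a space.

A=(0,0), D=(10.00,0)
B = A + 3.00·(cos340°, sin340°) = (2.8191, -1.0261)
|BD| = 7.2539
circle(B,6.00) ∩ circle(D,4.00): a=5.0055, h=3.3083
  candidates: C₊=(7.3063,2.9570) cross=23.998; C₋=(8.2422,-3.5931) cross=-23.998
  mode + wants cross > 0 → take C=(7.3063,2.9570) (cross=23.998)
ex = (C−B)/|BC| = (0.7479,0.6638); ey = (-0.6638,0.7479)
P = B + 2.96·ex + 1.88·ey = (3.7847,2.3449)

3.78 2.34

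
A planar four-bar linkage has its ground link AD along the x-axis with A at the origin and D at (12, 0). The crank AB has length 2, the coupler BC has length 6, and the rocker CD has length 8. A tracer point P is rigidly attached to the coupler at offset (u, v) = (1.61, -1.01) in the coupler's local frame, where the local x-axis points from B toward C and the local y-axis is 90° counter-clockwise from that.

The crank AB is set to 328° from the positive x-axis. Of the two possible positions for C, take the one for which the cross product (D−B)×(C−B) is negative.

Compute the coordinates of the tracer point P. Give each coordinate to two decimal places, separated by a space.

2.14 -2.91

A=(0,0), D=(12.00,0)
B = A + 2.00·(cos328°, sin328°) = (1.6961, -1.0598)
|BD| = 10.3583
circle(B,6.00) ∩ circle(D,8.00): a=3.8276, h=4.6206
  candidates: C₊=(5.0308,3.9281) cross=47.861; C₋=(5.9763,-5.2645) cross=-47.861
  mode - wants cross < 0 → take C=(5.9763,-5.2645) (cross=-47.861)
ex = (C−B)/|BC| = (0.7134,-0.7008); ey = (0.7008,0.7134)
P = B + 1.61·ex + -1.01·ey = (2.1368,-2.9086)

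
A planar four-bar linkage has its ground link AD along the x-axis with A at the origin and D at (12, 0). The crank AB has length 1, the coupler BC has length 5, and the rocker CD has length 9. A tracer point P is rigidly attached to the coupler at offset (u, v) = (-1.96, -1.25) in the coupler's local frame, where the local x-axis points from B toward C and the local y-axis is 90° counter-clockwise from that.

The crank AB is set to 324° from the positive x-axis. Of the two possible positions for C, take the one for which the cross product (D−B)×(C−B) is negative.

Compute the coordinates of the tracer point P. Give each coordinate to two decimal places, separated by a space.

-1.42 0.06

A=(0,0), D=(12.00,0)
B = A + 1.00·(cos324°, sin324°) = (0.8090, -0.5878)
|BD| = 11.2064
circle(B,5.00) ∩ circle(D,9.00): a=3.1046, h=3.9193
  candidates: C₊=(3.7038,3.4890) cross=43.922; C₋=(4.1150,-4.3389) cross=-43.922
  mode - wants cross < 0 → take C=(4.1150,-4.3389) (cross=-43.922)
ex = (C−B)/|BC| = (0.6612,-0.7502); ey = (0.7502,0.6612)
P = B + -1.96·ex + -1.25·ey = (-1.4247,0.0562)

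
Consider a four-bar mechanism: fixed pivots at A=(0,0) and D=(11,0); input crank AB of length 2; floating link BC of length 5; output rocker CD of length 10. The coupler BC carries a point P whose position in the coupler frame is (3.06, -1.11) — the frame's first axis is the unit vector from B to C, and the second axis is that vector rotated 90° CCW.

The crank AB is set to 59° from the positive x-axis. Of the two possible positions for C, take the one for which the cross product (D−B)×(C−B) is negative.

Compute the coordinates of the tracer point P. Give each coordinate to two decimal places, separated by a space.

0.24 -1.44

A=(0,0), D=(11.00,0)
B = A + 2.00·(cos59°, sin59°) = (1.0301, 1.7143)
|BD| = 10.1162
circle(B,5.00) ∩ circle(D,10.00): a=1.3512, h=4.8140
  candidates: C₊=(3.1775,6.2297) cross=48.699; C₋=(1.5460,-3.2590) cross=-48.699
  mode - wants cross < 0 → take C=(1.5460,-3.2590) (cross=-48.699)
ex = (C−B)/|BC| = (0.1032,-0.9947); ey = (0.9947,0.1032)
P = B + 3.06·ex + -1.11·ey = (0.2417,-1.4439)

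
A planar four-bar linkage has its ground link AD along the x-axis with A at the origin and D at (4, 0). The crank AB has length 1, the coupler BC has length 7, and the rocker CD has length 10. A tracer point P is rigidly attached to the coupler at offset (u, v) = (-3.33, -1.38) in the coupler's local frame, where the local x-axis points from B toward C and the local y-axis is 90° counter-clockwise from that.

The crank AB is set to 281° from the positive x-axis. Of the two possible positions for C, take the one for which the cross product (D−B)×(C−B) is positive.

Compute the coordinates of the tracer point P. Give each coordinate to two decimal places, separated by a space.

A=(0,0), D=(4.00,0)
B = A + 1.00·(cos281°, sin281°) = (0.1908, -0.9816)
|BD| = 3.9336
circle(B,7.00) ∩ circle(D,10.00): a=-4.5157, h=5.3487
  candidates: C₊=(-5.5168,3.0709) cross=21.040; C₋=(-2.8473,-7.2880) cross=-21.040
  mode + wants cross > 0 → take C=(-5.5168,3.0709) (cross=21.040)
ex = (C−B)/|BC| = (-0.8154,0.5789); ey = (-0.5789,-0.8154)
P = B + -3.33·ex + -1.38·ey = (3.7049,-1.7843)

3.70 -1.78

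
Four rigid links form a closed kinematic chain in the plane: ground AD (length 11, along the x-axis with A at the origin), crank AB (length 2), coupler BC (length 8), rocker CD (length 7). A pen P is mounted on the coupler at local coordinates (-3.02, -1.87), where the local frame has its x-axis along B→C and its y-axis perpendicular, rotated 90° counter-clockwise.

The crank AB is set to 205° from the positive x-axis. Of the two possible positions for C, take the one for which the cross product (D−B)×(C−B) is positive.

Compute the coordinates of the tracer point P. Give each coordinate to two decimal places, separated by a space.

-3.35 -4.05

A=(0,0), D=(11.00,0)
B = A + 2.00·(cos205°, sin205°) = (-1.8126, -0.8452)
|BD| = 12.8405
circle(B,8.00) ∩ circle(D,7.00): a=7.0043, h=3.8652
  candidates: C₊=(4.9221,3.4726) cross=49.630; C₋=(5.4309,-4.2409) cross=-49.630
  mode + wants cross > 0 → take C=(4.9221,3.4726) (cross=49.630)
ex = (C−B)/|BC| = (0.8418,0.5397); ey = (-0.5397,0.8418)
P = B + -3.02·ex + -1.87·ey = (-3.3457,-4.0495)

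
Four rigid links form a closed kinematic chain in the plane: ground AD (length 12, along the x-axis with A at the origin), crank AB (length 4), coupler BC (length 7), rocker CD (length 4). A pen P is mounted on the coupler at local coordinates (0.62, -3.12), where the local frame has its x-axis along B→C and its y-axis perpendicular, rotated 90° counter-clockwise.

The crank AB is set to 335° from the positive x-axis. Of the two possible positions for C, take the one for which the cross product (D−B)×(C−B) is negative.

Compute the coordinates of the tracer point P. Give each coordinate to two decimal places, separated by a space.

A=(0,0), D=(12.00,0)
B = A + 4.00·(cos335°, sin335°) = (3.6252, -1.6905)
|BD| = 8.5437
circle(B,7.00) ∩ circle(D,4.00): a=6.2031, h=3.2437
  candidates: C₊=(9.0639,2.7165) cross=27.713; C₋=(10.3475,-3.6427) cross=-27.713
  mode - wants cross < 0 → take C=(10.3475,-3.6427) (cross=-27.713)
ex = (C−B)/|BC| = (0.9603,-0.2789); ey = (0.2789,0.9603)
P = B + 0.62·ex + -3.12·ey = (3.3505,-4.8596)

3.35 -4.86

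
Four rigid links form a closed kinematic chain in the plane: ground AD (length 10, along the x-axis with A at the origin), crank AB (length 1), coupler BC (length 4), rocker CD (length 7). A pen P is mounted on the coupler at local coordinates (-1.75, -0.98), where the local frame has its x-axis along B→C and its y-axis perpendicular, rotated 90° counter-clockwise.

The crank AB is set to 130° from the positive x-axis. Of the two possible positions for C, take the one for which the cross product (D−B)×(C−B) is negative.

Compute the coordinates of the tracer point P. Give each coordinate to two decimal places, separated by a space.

A=(0,0), D=(10.00,0)
B = A + 1.00·(cos130°, sin130°) = (-0.6428, 0.7660)
|BD| = 10.6703
circle(B,4.00) ∩ circle(D,7.00): a=3.7888, h=1.2825
  candidates: C₊=(3.2283,1.7733) cross=13.685; C₋=(3.0442,-0.7852) cross=-13.685
  mode - wants cross < 0 → take C=(3.0442,-0.7852) (cross=-13.685)
ex = (C−B)/|BC| = (0.9217,-0.3878); ey = (0.3878,0.9217)
P = B + -1.75·ex + -0.98·ey = (-2.6359,0.5414)

-2.64 0.54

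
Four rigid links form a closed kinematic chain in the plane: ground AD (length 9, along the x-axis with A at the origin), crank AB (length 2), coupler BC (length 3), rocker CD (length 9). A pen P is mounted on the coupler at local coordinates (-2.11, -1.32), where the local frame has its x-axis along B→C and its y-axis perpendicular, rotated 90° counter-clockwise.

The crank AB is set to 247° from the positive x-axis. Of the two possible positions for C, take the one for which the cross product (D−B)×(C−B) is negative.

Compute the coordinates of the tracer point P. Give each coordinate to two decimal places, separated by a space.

A=(0,0), D=(9.00,0)
B = A + 2.00·(cos247°, sin247°) = (-0.7815, -1.8410)
|BD| = 9.9532
circle(B,3.00) ∩ circle(D,9.00): a=1.3597, h=2.6742
  candidates: C₊=(0.0601,1.0385) cross=26.617; C₋=(1.0494,-4.2176) cross=-26.617
  mode - wants cross < 0 → take C=(1.0494,-4.2176) (cross=-26.617)
ex = (C−B)/|BC| = (0.6103,-0.7922); ey = (0.7922,0.6103)
P = B + -2.11·ex + -1.32·ey = (-3.1148,-0.9751)

-3.11 -0.98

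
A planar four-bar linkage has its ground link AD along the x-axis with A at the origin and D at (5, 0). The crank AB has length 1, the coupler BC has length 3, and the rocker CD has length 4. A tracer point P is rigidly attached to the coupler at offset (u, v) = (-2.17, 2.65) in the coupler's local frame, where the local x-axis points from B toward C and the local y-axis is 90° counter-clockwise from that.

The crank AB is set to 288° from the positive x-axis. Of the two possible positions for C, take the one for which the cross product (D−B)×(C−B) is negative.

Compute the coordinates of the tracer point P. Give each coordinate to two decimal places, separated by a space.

0.64 2.46

A=(0,0), D=(5.00,0)
B = A + 1.00·(cos288°, sin288°) = (0.3090, -0.9511)
|BD| = 4.7864
circle(B,3.00) ∩ circle(D,4.00): a=1.6620, h=2.4976
  candidates: C₊=(1.4416,1.8269) cross=11.954; C₋=(2.4341,-3.0686) cross=-11.954
  mode - wants cross < 0 → take C=(2.4341,-3.0686) (cross=-11.954)
ex = (C−B)/|BC| = (0.7084,-0.7058); ey = (0.7058,0.7084)
P = B + -2.17·ex + 2.65·ey = (0.6423,2.4578)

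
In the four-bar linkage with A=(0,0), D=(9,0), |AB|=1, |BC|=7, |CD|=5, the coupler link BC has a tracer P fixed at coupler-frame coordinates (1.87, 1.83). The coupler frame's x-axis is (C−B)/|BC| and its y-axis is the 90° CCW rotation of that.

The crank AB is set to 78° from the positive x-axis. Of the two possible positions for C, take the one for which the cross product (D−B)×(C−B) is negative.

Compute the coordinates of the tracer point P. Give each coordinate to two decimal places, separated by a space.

2.82 1.15

A=(0,0), D=(9.00,0)
B = A + 1.00·(cos78°, sin78°) = (0.2079, 0.9781)
|BD| = 8.8463
circle(B,7.00) ∩ circle(D,5.00): a=5.7797, h=3.9491
  candidates: C₊=(6.3888,4.2640) cross=34.935; C₋=(5.5155,-3.5858) cross=-34.935
  mode - wants cross < 0 → take C=(5.5155,-3.5858) (cross=-34.935)
ex = (C−B)/|BC| = (0.7582,-0.6520); ey = (0.6520,0.7582)
P = B + 1.87·ex + 1.83·ey = (2.8189,1.1465)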